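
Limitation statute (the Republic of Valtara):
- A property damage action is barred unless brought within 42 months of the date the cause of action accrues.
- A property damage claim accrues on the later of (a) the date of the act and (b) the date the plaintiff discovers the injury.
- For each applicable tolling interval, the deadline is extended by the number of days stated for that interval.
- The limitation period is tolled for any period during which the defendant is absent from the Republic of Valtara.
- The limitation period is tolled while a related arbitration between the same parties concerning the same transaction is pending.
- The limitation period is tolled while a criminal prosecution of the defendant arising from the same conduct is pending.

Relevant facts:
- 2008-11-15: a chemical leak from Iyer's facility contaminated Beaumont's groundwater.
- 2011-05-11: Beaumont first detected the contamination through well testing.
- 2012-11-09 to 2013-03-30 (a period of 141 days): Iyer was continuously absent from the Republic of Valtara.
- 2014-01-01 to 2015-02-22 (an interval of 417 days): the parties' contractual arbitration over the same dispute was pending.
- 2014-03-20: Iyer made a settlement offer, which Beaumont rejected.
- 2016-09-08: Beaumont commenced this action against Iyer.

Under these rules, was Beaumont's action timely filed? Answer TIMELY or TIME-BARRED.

TIME-BARRED

Taking the later of the act (2008-11-15) and discovery (2011-05-11), the claim accrued on 2011-05-11.
The untolled deadline — 42 months after 2011-05-11 — is 2014-11-11.
The period was tolled for 141 days by the defendant's absence from the jurisdiction (2012-11-09 to 2013-03-30), pushing the deadline to 2015-04-01.
The pending related arbitration from 2014-01-01 to 2015-02-22 tolled the period for 417 days, extending the deadline to 2016-05-22.
Nothing else in the chronology tolls or restarts the period.
The 2016-09-08 filing falls after the 2016-05-22 deadline; the claim is time-barred.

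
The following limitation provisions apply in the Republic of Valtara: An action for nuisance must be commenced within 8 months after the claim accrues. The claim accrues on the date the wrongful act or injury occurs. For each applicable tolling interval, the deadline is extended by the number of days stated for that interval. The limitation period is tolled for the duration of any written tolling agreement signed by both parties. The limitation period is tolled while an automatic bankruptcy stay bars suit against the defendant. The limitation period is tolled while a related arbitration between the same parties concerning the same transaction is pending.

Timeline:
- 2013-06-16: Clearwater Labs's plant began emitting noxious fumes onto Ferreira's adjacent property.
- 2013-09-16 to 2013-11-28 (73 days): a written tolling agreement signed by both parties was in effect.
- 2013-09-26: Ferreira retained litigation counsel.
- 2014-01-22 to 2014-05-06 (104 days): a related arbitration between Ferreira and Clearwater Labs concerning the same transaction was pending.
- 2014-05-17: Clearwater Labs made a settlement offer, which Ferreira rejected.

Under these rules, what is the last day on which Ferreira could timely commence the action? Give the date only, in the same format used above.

2014-08-12

The claim accrued on 2013-06-16, when the wrongful act occurred.
The untolled deadline — 8 months after 2013-06-16 — is 2014-02-16.
Because the written tolling agreement ran from 2013-09-16 to 2013-11-28, the deadline is extended by 73 days to 2014-04-30.
The pending related arbitration from 2014-01-22 to 2014-05-06 tolled the period for 104 days, extending the deadline to 2014-08-12.
None of the other events listed affects the running of the period under the stated rules.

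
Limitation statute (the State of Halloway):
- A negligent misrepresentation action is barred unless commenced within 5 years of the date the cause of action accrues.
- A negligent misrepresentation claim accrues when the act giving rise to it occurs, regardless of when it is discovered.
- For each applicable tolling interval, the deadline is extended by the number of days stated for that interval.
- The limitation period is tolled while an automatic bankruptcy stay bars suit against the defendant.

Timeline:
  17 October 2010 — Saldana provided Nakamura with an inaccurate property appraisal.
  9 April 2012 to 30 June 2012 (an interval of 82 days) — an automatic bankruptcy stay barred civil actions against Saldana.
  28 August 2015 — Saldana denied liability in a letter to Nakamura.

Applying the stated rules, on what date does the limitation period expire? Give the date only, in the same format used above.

The limitation period began to run on 17 October 2010.
The untolled deadline — 5 years after 17 October 2010 — is 17 October 2015.
The automatic bankruptcy stay from 9 April 2012 to 30 June 2012 tolled the period for 82 days, extending the deadline to 7 January 2016.
The other events in the timeline have no effect on the limitation period under the stated rules.

7 January 2016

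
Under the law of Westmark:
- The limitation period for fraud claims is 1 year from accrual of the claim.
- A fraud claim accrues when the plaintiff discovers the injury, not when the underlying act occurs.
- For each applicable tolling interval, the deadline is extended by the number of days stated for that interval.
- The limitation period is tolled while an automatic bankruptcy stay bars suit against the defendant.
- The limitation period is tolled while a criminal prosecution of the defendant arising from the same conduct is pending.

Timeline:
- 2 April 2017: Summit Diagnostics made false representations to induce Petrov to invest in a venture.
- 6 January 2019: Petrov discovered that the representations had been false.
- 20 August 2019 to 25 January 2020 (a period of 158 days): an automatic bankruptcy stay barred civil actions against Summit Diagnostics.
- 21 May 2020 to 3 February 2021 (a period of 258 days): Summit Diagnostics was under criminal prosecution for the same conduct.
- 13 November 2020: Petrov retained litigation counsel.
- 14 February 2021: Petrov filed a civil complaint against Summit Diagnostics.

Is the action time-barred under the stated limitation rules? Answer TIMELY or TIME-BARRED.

TIMELY

Under the discovery rule, the claim accrued on 6 January 2019, when Petrov discovered the injury — not on the 2 April 2017 date of the underlying act.
1 year from 6 January 2019 is 6 January 2020.
Because the automatic bankruptcy stay ran from 20 August 2019 to 25 January 2020, the deadline is extended by 158 days to 12 June 2020.
The period was tolled for 258 days by the pending criminal prosecution (21 May 2020 to 3 February 2021), pushing the deadline to 25 February 2021.
The other events in the timeline have no effect on the limitation period under the stated rules.
Petrov filed on 14 February 2021, before the 25 February 2021 deadline, so the action is timely.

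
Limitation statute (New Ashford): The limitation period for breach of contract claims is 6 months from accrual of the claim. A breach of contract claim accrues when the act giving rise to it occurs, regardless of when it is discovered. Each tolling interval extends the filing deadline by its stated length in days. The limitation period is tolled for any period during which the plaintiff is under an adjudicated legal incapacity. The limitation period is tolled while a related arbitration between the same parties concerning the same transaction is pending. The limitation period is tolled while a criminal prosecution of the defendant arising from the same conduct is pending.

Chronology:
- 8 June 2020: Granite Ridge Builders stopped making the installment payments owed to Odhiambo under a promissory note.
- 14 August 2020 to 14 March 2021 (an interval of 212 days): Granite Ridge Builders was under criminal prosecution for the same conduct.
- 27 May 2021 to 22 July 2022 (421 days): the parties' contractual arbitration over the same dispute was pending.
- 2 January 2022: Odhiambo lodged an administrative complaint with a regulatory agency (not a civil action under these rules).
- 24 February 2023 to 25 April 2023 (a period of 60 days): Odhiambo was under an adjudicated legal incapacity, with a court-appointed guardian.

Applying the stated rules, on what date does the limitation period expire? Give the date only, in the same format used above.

2 September 2022

The claim accrued on 8 June 2020, the date of the act.
6 months from 8 June 2020 is 8 December 2020.
Because the pending criminal prosecution ran from 14 August 2020 to 14 March 2021, the deadline is extended by 212 days to 8 July 2021.
The period was tolled for 421 days by the pending related arbitration (27 May 2021 to 22 July 2022), pushing the deadline to 2 September 2022.
The plaintiff's legal incapacity starting 24 February 2023 came too late — the period had run on 2 September 2022 — and so does not extend the deadline.
None of the other events listed affects the running of the period under the stated rules.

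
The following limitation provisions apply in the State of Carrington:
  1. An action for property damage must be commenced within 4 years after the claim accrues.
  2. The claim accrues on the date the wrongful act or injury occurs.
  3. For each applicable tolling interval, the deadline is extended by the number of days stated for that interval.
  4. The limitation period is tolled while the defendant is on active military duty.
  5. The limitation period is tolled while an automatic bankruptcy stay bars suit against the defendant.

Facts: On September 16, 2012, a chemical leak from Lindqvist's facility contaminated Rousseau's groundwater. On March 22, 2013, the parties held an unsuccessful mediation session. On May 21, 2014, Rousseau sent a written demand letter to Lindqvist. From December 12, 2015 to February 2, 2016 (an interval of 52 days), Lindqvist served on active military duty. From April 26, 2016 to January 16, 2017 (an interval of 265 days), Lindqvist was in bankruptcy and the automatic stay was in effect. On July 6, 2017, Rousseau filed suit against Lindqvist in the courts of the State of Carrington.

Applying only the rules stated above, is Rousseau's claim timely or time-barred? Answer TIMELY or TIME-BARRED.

The claim accrued on September 16, 2012, the date of the act.
Adding the 4 years base period to September 16, 2012 gives a deadline of September 16, 2016, before any tolling.
The defendant's active military service from December 12, 2015 to February 2, 2016 tolled the period for 52 days, extending the deadline to November 7, 2016.
Because the automatic bankruptcy stay ran from April 26, 2016 to January 16, 2017, the deadline is extended by 265 days to July 30, 2017.
None of the other events listed affects the running of the period under the stated rules.
Filing on July 6, 2017 beat the July 30, 2017 deadline — the action is timely.

TIMELY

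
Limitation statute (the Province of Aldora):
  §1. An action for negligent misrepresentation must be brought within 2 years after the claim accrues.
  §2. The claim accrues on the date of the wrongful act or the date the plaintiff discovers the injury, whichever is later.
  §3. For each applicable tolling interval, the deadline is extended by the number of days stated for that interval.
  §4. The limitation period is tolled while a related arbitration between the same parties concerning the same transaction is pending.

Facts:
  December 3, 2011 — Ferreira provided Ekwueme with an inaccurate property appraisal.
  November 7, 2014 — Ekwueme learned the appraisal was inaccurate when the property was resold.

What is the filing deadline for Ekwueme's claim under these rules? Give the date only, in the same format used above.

The claim accrued on November 7, 2014 — the later of the December 3, 2011 act and the November 7, 2014 discovery.
The untolled deadline — 2 years after November 7, 2014 — is November 7, 2016.

November 7, 2016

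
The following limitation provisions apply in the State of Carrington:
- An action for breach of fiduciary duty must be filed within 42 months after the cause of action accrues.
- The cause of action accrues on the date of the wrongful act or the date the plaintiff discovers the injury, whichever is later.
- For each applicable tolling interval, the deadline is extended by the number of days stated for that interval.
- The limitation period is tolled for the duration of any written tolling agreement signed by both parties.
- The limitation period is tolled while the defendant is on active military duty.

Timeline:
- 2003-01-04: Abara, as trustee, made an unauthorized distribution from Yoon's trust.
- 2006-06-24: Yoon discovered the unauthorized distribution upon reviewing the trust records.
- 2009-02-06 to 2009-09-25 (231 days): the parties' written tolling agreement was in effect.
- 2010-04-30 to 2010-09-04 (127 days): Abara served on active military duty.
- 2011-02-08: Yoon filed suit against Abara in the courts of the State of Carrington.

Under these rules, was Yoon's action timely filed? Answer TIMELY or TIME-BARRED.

TIME-BARRED

The claim accrued on 2006-06-24 — the later of the 2003-01-04 act and the 2006-06-24 discovery.
Adding the 42 months base period to 2006-06-24 gives a deadline of 2009-12-24, before any tolling.
Because the written tolling agreement ran from 2009-02-06 to 2009-09-25, the deadline is extended by 231 days to 2010-08-12.
Because the defendant's active military service ran from 2010-04-30 to 2010-09-04, the deadline is extended by 127 days to 2010-12-17.
Yoon filed on 2011-02-08, after the 2010-12-17 deadline, so the action is time-barred.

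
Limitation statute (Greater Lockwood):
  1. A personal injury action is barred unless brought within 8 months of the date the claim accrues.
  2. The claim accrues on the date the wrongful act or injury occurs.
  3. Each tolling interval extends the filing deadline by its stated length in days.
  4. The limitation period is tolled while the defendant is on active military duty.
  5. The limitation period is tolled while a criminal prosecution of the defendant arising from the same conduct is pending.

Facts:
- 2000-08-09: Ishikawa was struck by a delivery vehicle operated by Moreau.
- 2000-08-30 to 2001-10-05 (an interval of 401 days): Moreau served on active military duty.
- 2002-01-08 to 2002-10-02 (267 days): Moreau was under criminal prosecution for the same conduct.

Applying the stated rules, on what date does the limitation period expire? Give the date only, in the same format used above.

2003-02-06

The claim accrued on 2000-08-09, when the wrongful act occurred.
The untolled deadline — 8 months after 2000-08-09 — is 2001-04-09.
The period was tolled for 401 days by the defendant's active military service (2000-08-30 to 2001-10-05), pushing the deadline to 2002-05-15.
The pending criminal prosecution from 2002-01-08 to 2002-10-02 tolled the period for 267 days, extending the deadline to 2003-02-06.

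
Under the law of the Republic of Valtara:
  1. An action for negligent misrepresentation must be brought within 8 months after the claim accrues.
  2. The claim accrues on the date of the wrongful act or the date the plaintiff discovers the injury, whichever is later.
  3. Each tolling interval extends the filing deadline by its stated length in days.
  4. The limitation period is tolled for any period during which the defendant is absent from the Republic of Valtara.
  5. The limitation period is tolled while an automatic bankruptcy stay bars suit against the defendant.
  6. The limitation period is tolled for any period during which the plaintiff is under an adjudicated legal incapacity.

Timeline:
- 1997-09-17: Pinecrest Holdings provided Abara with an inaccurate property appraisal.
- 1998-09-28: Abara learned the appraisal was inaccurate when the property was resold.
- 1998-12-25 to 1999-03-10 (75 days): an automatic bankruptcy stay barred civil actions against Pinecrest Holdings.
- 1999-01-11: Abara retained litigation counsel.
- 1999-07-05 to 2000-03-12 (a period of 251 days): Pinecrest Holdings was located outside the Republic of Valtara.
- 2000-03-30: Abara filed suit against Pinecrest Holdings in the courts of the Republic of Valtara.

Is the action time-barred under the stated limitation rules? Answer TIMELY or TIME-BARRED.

The claim accrued on 1998-09-28 — the later of the 1997-09-17 act and the 1998-09-28 discovery.
8 months from 1998-09-28 is 1999-05-28.
The automatic bankruptcy stay from 1998-12-25 to 1999-03-10 tolled the period for 75 days, extending the deadline to 1999-08-11.
Because the defendant's absence from the jurisdiction ran from 1999-07-05 to 2000-03-12, the deadline is extended by 251 days to 2000-04-18.
Nothing else in the chronology tolls or restarts the period.
The 2000-03-30 filing precedes the 2000-04-18 deadline; the claim is timely.

TIMELY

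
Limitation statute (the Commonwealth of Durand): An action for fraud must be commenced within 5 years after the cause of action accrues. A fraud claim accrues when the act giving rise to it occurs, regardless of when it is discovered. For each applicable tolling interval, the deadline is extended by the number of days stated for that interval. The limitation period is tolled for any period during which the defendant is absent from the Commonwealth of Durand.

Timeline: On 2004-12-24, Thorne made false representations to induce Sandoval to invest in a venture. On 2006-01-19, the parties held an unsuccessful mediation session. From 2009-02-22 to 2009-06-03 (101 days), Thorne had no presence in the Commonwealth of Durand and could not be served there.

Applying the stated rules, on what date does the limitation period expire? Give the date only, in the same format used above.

2010-04-04

The cause of action accrued on 2004-12-24, the date of the act.
5 years from 2004-12-24 is 2009-12-24.
The period was tolled for 101 days by the defendant's absence from the jurisdiction (2009-02-22 to 2009-06-03), pushing the deadline to 2010-04-04.
Nothing else in the chronology tolls or restarts the period.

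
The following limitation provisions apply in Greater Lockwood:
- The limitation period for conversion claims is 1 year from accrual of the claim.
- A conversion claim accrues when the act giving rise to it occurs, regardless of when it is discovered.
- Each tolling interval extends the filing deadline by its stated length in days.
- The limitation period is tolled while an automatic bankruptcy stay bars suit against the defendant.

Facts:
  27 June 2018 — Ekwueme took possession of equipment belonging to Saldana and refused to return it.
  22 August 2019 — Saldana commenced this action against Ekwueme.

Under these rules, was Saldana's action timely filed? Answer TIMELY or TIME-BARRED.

TIME-BARRED

The claim accrued on 27 June 2018, the date of the act.
The untolled deadline — 1 year after 27 June 2018 — is 27 June 2019.
Filing on 22 August 2019 missed the 27 June 2019 deadline — the action is time-barred.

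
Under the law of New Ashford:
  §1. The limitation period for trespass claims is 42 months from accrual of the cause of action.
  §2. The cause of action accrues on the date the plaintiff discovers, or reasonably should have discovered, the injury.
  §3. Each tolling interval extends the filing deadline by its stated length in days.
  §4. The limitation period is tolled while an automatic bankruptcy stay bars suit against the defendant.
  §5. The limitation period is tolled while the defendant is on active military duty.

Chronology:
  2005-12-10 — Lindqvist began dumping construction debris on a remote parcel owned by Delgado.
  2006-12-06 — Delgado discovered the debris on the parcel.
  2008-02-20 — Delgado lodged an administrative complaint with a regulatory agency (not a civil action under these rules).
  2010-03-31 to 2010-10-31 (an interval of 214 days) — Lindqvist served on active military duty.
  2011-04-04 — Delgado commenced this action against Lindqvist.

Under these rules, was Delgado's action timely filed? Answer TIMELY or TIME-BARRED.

Under the discovery rule, the claim accrued on 2006-12-06, when Delgado discovered the injury — not on the 2005-12-10 date of the underlying act.
The untolled deadline — 42 months after 2006-12-06 — is 2010-06-06.
The period was tolled for 214 days by the defendant's active military service (2010-03-31 to 2010-10-31), pushing the deadline to 2011-01-06.
None of the other events listed affects the running of the period under the stated rules.
Delgado filed on 2011-04-04, after the 2011-01-06 deadline, so the action is time-barred.

TIME-BARRED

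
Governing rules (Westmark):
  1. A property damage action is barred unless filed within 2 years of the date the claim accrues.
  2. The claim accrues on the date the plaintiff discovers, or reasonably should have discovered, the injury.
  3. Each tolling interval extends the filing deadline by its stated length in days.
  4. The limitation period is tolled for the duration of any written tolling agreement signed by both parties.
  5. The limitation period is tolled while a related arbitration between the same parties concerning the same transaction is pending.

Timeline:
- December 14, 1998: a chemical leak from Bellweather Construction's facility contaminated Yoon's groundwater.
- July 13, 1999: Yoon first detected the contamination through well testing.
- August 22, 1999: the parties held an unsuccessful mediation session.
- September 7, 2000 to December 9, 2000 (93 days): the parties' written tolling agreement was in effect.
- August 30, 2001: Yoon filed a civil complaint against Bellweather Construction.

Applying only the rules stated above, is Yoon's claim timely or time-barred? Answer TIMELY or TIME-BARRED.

TIMELY

Under the discovery rule, the claim accrued on July 13, 1999, when Yoon discovered the injury — not on the December 14, 1998 date of the underlying act.
2 years from July 13, 1999 is July 13, 2001.
The period was tolled for 93 days by the written tolling agreement (September 7, 2000 to December 9, 2000), pushing the deadline to October 14, 2001.
Nothing else in the chronology tolls or restarts the period.
The August 30, 2001 filing precedes the October 14, 2001 deadline; the claim is timely.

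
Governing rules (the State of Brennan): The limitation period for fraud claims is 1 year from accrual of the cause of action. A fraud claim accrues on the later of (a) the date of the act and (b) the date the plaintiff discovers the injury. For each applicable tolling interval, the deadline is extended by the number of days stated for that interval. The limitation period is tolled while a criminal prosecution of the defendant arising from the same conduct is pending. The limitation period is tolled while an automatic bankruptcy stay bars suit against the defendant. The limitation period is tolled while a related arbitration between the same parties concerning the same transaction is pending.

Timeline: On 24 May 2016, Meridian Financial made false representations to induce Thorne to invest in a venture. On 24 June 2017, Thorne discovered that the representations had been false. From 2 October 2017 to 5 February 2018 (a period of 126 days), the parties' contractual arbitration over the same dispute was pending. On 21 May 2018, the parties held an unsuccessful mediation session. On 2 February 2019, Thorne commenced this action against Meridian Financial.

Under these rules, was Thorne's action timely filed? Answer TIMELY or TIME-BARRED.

TIME-BARRED

Taking the later of the act (24 May 2016) and discovery (24 June 2017), the claim accrued on 24 June 2017.
1 year from 24 June 2017 is 24 June 2018.
The pending related arbitration from 2 October 2017 to 5 February 2018 tolled the period for 126 days, extending the deadline to 28 October 2018.
The other events in the timeline have no effect on the limitation period under the stated rules.
Filing on 2 February 2019 missed the 28 October 2018 deadline — the action is time-barred.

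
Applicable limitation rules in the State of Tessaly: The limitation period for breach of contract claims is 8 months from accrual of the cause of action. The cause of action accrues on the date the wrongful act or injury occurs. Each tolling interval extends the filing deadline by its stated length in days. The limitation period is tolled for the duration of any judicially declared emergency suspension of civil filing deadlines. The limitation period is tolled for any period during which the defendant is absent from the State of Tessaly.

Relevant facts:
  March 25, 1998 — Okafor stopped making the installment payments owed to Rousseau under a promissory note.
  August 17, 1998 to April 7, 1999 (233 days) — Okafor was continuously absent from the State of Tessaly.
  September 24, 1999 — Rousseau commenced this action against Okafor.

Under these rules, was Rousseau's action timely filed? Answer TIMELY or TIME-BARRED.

TIME-BARRED

The claim accrued on March 25, 1998, when the wrongful act occurred.
Adding the 8 months base period to March 25, 1998 gives a deadline of November 25, 1998, before any tolling.
The defendant's absence from the jurisdiction from August 17, 1998 to April 7, 1999 tolled the period for 233 days, extending the deadline to July 16, 1999.
Rousseau filed on September 24, 1999, after the July 16, 1999 deadline, so the action is time-barred.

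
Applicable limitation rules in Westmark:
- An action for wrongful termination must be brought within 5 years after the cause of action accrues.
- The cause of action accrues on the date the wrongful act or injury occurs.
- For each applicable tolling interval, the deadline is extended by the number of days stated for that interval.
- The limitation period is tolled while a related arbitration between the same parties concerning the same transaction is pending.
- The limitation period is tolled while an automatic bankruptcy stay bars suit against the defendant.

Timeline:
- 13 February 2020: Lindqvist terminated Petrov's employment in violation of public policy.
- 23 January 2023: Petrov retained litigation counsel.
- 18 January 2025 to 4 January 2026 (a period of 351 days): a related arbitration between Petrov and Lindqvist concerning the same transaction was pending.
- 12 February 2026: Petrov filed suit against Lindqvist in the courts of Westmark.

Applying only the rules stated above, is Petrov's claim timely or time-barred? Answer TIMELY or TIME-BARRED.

TIME-BARRED

The claim accrued on 13 February 2020, when the wrongful act occurred.
5 years from 13 February 2020 is 13 February 2025.
The pending related arbitration from 18 January 2025 to 4 January 2026 tolled the period for 351 days, extending the deadline to 30 January 2026.
None of the other events listed affects the running of the period under the stated rules.
Petrov filed on 12 February 2026, after the 30 January 2026 deadline, so the action is time-barred.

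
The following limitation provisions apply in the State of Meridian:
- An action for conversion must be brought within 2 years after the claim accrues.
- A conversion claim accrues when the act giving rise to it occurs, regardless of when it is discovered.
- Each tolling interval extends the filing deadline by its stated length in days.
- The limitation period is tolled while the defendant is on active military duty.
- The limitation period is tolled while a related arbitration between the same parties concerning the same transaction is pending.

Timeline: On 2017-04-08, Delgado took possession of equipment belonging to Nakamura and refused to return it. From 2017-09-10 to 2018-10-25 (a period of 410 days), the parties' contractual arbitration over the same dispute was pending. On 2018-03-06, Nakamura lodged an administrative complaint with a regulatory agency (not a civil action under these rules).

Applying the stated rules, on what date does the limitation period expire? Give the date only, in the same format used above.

2020-05-22

The limitation period began to run on 2017-04-08.
The untolled deadline — 2 years after 2017-04-08 — is 2019-04-08.
The period was tolled for 410 days by the pending related arbitration (2017-09-10 to 2018-10-25), pushing the deadline to 2020-05-22.
None of the other events listed affects the running of the period under the stated rules.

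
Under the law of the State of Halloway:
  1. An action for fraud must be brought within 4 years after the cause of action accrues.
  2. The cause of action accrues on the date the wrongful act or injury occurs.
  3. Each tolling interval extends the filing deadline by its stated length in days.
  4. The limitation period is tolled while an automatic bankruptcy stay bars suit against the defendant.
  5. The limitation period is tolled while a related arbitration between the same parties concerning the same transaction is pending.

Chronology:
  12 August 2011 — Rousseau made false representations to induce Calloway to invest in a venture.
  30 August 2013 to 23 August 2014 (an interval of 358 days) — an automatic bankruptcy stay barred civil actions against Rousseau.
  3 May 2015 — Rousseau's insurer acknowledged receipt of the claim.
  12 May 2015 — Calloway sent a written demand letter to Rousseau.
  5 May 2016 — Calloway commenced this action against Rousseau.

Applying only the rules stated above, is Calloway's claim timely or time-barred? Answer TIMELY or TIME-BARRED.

TIMELY

The claim accrued on 12 August 2011, when the wrongful act occurred.
Adding the 4 years base period to 12 August 2011 gives a deadline of 12 August 2015, before any tolling.
The period was tolled for 358 days by the automatic bankruptcy stay (30 August 2013 to 23 August 2014), pushing the deadline to 4 August 2016.
Nothing else in the chronology tolls or restarts the period.
The 5 May 2016 filing precedes the 4 August 2016 deadline; the claim is timely.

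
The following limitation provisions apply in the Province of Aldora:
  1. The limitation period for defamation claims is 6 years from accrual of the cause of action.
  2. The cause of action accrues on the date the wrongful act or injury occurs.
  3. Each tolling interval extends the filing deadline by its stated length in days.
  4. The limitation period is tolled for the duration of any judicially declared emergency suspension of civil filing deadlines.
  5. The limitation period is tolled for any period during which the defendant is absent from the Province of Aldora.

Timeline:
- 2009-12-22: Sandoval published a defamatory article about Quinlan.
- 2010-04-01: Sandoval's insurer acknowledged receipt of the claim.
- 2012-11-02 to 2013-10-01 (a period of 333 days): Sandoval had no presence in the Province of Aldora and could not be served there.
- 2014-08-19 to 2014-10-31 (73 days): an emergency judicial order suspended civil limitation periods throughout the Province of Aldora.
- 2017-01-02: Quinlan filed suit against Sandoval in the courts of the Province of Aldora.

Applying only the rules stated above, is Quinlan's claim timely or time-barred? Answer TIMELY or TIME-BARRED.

The limitation period began to run on 2009-12-22.
6 years from 2009-12-22 is 2015-12-22.
The period was tolled for 333 days by the defendant's absence from the jurisdiction (2012-11-02 to 2013-10-01), pushing the deadline to 2016-11-19.
Because the emergency suspension of filing deadlines ran from 2014-08-19 to 2014-10-31, the deadline is extended by 73 days to 2017-01-31.
None of the other events listed affects the running of the period under the stated rules.
Quinlan filed on 2017-01-02, before the 2017-01-31 deadline, so the action is timely.

TIMELY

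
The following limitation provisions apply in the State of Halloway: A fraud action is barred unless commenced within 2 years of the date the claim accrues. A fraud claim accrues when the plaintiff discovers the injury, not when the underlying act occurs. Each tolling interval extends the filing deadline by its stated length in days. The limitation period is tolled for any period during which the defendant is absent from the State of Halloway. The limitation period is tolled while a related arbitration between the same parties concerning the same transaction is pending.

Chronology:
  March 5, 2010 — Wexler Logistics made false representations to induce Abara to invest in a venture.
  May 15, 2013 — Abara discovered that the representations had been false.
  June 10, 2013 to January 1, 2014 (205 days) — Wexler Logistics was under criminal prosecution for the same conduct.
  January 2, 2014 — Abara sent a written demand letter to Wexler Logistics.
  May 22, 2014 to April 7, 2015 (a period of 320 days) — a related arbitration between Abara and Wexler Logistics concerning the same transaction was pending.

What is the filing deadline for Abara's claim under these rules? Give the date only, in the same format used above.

Accrual is tied to discovery, so the period began on May 15, 2013 rather than on March 5, 2010 when the act occurred.
The untolled deadline — 2 years after May 15, 2013 — is May 15, 2015.
The period was tolled for 320 days by the pending related arbitration (May 22, 2014 to April 7, 2015), pushing the deadline to March 30, 2016.
The pending criminal prosecution from June 10, 2013 to January 1, 2014 does not toll the period, because no stated rule makes a criminal prosecution a tolling event.
None of the other events listed affects the running of the period under the stated rules.

March 30, 2016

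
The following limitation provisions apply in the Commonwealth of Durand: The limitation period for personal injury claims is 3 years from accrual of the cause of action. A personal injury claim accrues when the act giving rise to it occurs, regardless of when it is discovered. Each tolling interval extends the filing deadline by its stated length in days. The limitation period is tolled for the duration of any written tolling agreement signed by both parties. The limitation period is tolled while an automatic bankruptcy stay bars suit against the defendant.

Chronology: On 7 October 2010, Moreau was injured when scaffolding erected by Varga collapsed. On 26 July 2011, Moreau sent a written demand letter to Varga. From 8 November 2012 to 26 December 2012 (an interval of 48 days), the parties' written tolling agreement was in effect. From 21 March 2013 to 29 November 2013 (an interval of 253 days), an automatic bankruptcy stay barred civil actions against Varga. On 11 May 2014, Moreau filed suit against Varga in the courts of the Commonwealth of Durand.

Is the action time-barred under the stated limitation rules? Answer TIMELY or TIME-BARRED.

The cause of action accrued on 7 October 2010, the date of the act.
The untolled deadline — 3 years after 7 October 2010 — is 7 October 2013.
The written tolling agreement from 8 November 2012 to 26 December 2012 tolled the period for 48 days, extending the deadline to 24 November 2013.
Because the automatic bankruptcy stay ran from 21 March 2013 to 29 November 2013, the deadline is extended by 253 days to 4 August 2014.
None of the other events listed affects the running of the period under the stated rules.
Moreau filed on 11 May 2014, before the 4 August 2014 deadline, so the action is timely.

TIMELY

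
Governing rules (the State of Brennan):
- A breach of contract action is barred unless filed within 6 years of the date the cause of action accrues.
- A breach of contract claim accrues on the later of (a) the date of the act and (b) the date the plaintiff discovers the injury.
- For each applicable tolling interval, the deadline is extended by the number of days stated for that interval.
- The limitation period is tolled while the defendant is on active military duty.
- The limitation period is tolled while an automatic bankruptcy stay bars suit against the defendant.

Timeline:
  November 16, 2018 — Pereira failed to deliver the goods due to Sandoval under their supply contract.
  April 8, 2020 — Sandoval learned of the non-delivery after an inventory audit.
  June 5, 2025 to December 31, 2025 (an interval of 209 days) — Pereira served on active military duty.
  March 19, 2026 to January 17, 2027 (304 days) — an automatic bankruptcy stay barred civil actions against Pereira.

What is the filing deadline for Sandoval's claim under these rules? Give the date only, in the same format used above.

September 3, 2027

The claim accrued on April 8, 2020 — the later of the November 16, 2018 act and the April 8, 2020 discovery.
Adding the 6 years base period to April 8, 2020 gives a deadline of April 8, 2026, before any tolling.
Because the defendant's active military service ran from June 5, 2025 to December 31, 2025, the deadline is extended by 209 days to November 3, 2026.
Because the automatic bankruptcy stay ran from March 19, 2026 to January 17, 2027, the deadline is extended by 304 days to September 3, 2027.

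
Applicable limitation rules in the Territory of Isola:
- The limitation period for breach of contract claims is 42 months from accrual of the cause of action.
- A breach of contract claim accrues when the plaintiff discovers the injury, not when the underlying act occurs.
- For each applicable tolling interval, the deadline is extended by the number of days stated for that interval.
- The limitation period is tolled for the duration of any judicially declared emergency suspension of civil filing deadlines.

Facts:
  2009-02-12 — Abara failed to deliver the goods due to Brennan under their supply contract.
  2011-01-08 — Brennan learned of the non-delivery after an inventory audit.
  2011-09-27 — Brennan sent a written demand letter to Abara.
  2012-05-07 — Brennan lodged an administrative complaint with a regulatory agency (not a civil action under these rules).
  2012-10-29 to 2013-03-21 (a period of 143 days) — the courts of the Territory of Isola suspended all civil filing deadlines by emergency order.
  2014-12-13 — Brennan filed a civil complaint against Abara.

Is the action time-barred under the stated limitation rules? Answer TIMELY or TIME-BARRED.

The claim did not accrue until Brennan discovered the injury on 2011-01-08; the 2009-02-12 act date does not start the clock under the stated rule.
The untolled deadline — 42 months after 2011-01-08 — is 2014-07-08.
The period was tolled for 143 days by the emergency suspension of filing deadlines (2012-10-29 to 2013-03-21), pushing the deadline to 2014-11-28.
The other events in the timeline have no effect on the limitation period under the stated rules.
Brennan filed on 2014-12-13, after the 2014-11-28 deadline, so the action is time-barred.

TIME-BARRED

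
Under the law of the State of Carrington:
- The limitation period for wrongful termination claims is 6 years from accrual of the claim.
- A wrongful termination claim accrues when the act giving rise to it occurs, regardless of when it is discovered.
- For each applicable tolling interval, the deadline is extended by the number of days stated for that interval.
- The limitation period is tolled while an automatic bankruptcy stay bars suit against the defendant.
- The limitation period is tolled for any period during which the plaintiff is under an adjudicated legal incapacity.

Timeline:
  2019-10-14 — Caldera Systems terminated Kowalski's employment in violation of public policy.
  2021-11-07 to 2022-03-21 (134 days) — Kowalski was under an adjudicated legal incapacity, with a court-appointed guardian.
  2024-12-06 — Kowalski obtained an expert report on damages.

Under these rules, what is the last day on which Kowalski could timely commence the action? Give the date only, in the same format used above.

The claim accrued on 2019-10-14, when the wrongful act occurred.
Adding the 6 years base period to 2019-10-14 gives a deadline of 2025-10-14, before any tolling.
The period was tolled for 134 days by the plaintiff's legal incapacity (2021-11-07 to 2022-03-21), pushing the deadline to 2026-02-25.
Nothing else in the chronology tolls or restarts the period.

2026-02-25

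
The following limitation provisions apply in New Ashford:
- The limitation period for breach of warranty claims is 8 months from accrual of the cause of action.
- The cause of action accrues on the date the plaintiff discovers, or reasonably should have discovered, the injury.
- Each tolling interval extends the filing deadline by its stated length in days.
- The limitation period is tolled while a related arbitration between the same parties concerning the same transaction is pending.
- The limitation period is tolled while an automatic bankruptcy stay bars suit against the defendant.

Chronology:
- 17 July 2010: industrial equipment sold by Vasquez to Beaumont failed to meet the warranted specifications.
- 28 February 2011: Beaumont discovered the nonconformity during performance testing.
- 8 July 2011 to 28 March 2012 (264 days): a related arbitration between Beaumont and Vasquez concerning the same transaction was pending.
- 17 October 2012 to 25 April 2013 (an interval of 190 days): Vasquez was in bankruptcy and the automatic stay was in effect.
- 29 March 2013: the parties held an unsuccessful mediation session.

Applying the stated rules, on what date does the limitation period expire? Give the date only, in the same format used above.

18 July 2012

The claim did not accrue until Beaumont discovered the injury on 28 February 2011; the 17 July 2010 act date does not start the clock under the stated rule.
Adding the 8 months base period to 28 February 2011 gives a deadline of 28 October 2011, before any tolling.
The pending related arbitration from 8 July 2011 to 28 March 2012 tolled the period for 264 days, extending the deadline to 18 July 2012.
The automatic bankruptcy stay starting 17 October 2012 came too late — the period had run on 18 July 2012 — and so does not extend the deadline.
Nothing else in the chronology tolls or restarts the period.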